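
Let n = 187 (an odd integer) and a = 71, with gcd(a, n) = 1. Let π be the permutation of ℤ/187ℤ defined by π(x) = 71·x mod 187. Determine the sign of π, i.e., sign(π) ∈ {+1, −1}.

-1

Start at x=146: 146 → 81 → 141 → 100 → 181 → 135 → 48 → … (one orbit).
The orbit structure of x ↦ 71x mod 187: 6 orbits of sizes [80, 80, 16, 5, 5, 1].
With 6 cycles on 187 points, sign = (−1)^{187−6} = -1.
The Jacobi symbol (71|187) = -1 (Zolotarev) agrees.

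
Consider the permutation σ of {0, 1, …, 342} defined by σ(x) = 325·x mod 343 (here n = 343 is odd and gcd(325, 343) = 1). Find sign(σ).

Orbit of 342 under x↦325x: [342, 18, 19, 1, 325, 324]… (length divides ord_343(325)).
The orbit structure of x ↦ 325x mod 343: 58 orbits of sizes [6, 6, 6, 6, 6, 6, 6, 6, 6, 6, 6, 6, 6, 6, 6, 6, 6, 6, 6, 6, 6, 6, 6, 6, 6, 6, 6, 6, 6, 6, 6, 6, 6, 6, 6, 6, 6, 6, 6, 6, 6, 6, 6, 6, 6, 6, 6, 6, 6, 6, 6, 6, 6, 6, 6, 6, 6, 1].
n − c = 343 − 58 = 285; sign = (−1)^285 = -1.

-1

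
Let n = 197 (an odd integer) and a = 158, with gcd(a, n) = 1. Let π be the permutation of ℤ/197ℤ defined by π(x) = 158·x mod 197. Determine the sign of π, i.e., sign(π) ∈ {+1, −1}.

+1

Trace 1: π^k(1) = [1, 158, 142, 175, 70, 28, 90] for k=0..6.
The orbit structure of x ↦ 158x mod 197: 5 orbits of sizes [49, 49, 49, 49, 1].
sign(π) = (−1)^{n − #cycles} = (−1)^{197−5} = (−1)^192 = +1.
Zolotarev: (158|197) = +1, matching the cycle-count sign.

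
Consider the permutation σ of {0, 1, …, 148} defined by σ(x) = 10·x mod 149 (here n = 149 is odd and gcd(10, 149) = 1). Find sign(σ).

Trace 7: π^k(7) = [7, 70, 104, 146, 119, 147, 129] for k=0..6.
Cycle type of π: 148 + 1; total 2 cycles.
149 − 2 = 147 transpositions; sign(π) = (−1)^147 = -1.
Check: (10/149) = -1 by Zolotarev.

-1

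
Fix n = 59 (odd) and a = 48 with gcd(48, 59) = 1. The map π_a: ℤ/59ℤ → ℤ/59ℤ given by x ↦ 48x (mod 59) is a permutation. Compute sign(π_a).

Orbit of 7 under x↦48x: [7, 41, 21, 5, 4, 15, 12]… (length divides ord_59(48)).
Cycle lengths of π_48 on ℤ/59ℤ: [29, 29, 1]; 3 cycles in total.
Σ(ℓ_i−1) = 59−3 = 56; sign = (−1)^56 = +1.
Zolotarev: (48|59) = +1, matching the cycle-count sign.

+1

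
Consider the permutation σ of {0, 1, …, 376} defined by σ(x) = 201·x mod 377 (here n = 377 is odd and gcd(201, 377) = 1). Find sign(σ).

Start at x=139: 139 → 41 → 324 → 280 → 107 → 18 → 225 → … (one orbit).
Decompose π into cycles: lengths [84, 84, 84, 84, 28, 12, 1] (7 cycles, including the fixed point 0).
n − c = 377 − 7 = 370; sign = (−1)^370 = +1.
Via Zolotarev, sign(π_{201}) = (201|377) = +1.

+1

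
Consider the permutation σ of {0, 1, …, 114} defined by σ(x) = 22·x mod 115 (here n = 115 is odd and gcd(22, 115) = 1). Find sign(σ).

Orbit of 68 under x↦22x: [68, 1, 22, 24]… (length divides ord_115(22)).
Decompose π into cycles: lengths [4, 4, 4, 4, 4, 4, 4, 4, 4, 4, 4, 4, 4, 4, 4, 4, 4, 4, 4, 4, 4, 4, 4, 2, 2, 2, 2, 2, 2, 2, 2, 2, 2, 2, 1] (35 cycles, including the fixed point 0).
35 cycles on 115: each ℓ→(−1)^(ℓ−1), product (−1)^80 = +1.
(22|115)_J = +1 (Zolotarev's lemma cross-check).

+1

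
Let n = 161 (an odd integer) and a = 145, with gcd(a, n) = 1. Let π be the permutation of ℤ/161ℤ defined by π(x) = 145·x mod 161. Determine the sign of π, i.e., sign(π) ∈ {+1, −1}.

+1

Orbit of 38 under x↦145x: [38, 36, 68, 39, 20, 2, 129]… (length divides ord_161(145)).
Cycle lengths of π_145 on ℤ/161ℤ: [66, 66, 22, 6, 1]; 5 cycles in total.
n − c = 161 − 5 = 156; sign = (−1)^156 = +1.
Check: (145/161) = +1 by Zolotarev.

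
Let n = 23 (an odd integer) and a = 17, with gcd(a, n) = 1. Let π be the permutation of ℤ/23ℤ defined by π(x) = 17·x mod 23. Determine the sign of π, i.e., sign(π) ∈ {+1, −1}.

Orbit of 17 under x↦17x: [17, 13, 14, 8, 21, 12, 20]… (length divides ord_23(17)).
2 cycles of lengths [22, 1].
n − c = 23 − 2 = 21; sign = (−1)^21 = -1.

-1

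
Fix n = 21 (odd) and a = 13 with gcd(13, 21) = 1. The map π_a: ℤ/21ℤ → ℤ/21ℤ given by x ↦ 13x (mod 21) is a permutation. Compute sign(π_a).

Start at x=13: 13 → 1 → 13 (one orbit).
Decompose π into cycles: lengths [2, 2, 2, 2, 2, 2, 2, 2, 2, 1, 1, 1] (12 cycles, including the fixed point 0).
12 cycles on 21: each ℓ→(−1)^(ℓ−1), product (−1)^9 = -1.
Check: (13/21) = -1 by Zolotarev.

-1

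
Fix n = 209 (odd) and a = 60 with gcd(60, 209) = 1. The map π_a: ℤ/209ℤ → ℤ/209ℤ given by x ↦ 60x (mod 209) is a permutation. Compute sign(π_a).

-1

Start at x=126: 126 → 36 → 70 → 20 → 155 → 104 → 179 → … (one orbit).
π_60 has 6 disjoint cycles with lengths [90, 90, 18, 5, 5, 1] on {0,…,208}.
With 6 cycles on 209 points, sign = (−1)^{209−6} = -1.
Via Zolotarev, sign(π_{60}) = (60|209) = -1.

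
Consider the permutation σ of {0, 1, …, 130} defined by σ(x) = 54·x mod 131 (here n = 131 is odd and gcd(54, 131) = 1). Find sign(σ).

Orbit of 84 under x↦54x: [84, 82, 105, 37, 33, 79, 74]… (length divides ord_131(54)).
Cycle lengths of π_54 on ℤ/131ℤ: [130, 1]; 2 cycles in total.
With 2 cycles on 131 points, sign = (−1)^{131−2} = -1.
Via Zolotarev, sign(π_{54}) = (54|131) = -1.

-1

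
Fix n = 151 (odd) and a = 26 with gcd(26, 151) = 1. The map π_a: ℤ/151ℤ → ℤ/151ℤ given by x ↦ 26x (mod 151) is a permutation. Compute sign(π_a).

Start at x=148: 148 → 73 → 86 → 122 → 1 → 26 → 72 → … (one orbit).
4 cycles of lengths [50, 50, 50, 1].
4 cycles on 151: each ℓ→(−1)^(ℓ−1), product (−1)^147 = -1.

-1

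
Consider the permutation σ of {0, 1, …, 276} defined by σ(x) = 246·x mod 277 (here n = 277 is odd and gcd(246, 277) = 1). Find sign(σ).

Trace 227: π^k(227) = [227, 165, 148, 121, 127, 218, 167] for k=0..6.
π_246 has 2 disjoint cycles with lengths [276, 1] on {0,…,276}.
n − c = 277 − 2 = 275; sign = (−1)^275 = -1.

-1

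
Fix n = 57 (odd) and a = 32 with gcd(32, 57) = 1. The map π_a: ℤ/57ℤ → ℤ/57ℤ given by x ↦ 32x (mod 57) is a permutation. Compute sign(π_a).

+1

Trace 53: π^k(53) = [53, 43, 8, 28, 41, 1, 32] for k=0..6.
Cycle type of π: 18×3 + 2 + 1; total 5 cycles.
5 cycles on 57: each ℓ→(−1)^(ℓ−1), product (−1)^52 = +1.
(32|57)_J = +1 (Zolotarev's lemma cross-check).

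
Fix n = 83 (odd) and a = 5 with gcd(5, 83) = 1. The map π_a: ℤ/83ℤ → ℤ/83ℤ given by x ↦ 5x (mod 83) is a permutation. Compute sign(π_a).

Start at x=37: 37 → 19 → 12 → 60 → 51 → 6 → 30 → … (one orbit).
The orbit structure of x ↦ 5x mod 83: 2 orbits of sizes [82, 1].
Σ(ℓ_i−1) = 83−2 = 81; sign = (−1)^81 = -1.
Zolotarev: (5|83) = -1, matching the cycle-count sign.

-1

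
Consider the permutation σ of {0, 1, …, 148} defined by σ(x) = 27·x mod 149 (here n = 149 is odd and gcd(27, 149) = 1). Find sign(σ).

Orbit of 81 under x↦27x: [81, 101, 45, 23, 25, 79, 47]… (length divides ord_149(27)).
Cycle type of π: 148 + 1; total 2 cycles.
149 − 2 = 147 transpositions; sign(π) = (−1)^147 = -1.

-1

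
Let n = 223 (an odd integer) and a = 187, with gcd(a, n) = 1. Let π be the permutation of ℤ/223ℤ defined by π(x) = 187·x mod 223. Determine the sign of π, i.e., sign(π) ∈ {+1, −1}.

-1

Orbit of 36 under x↦187x: [36, 42, 49, 20, 172, 52, 135]… (length divides ord_223(187)).
Cycle lengths of π_187 on ℤ/223ℤ: [222, 1]; 2 cycles in total.
223 − 2 = 221 transpositions; sign(π) = (−1)^221 = -1.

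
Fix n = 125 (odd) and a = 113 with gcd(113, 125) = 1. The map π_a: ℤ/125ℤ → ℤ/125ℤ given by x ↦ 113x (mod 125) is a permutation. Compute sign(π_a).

Trace 122: π^k(122) = [122, 36, 68, 59, 42, 121, 48] for k=0..6.
4 cycles of lengths [100, 20, 4, 1].
Σ(ℓ_i−1) = 125−4 = 121; sign = (−1)^121 = -1.

-1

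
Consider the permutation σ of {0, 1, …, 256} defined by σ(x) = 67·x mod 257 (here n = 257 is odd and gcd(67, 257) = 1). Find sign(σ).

+1

Trace 255: π^k(255) = [255, 123, 17, 111, 241, 213, 136] for k=0..6.
Cycle type of π: 64×4 + 1; total 5 cycles.
sign(π) = (−1)^{n − #cycles} = (−1)^{257−5} = (−1)^252 = +1.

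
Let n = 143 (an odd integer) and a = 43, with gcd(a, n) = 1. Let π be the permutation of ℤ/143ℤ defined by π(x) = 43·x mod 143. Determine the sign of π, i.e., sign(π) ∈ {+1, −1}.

-1

Trace 10: π^k(10) = [10, 1, 43, 133, 142, 100] for k=0..5.
Cycle type of π: 6×22 + 2×5 + 1; total 28 cycles.
Σ(ℓ_i−1) = 143−28 = 115; sign = (−1)^115 = -1.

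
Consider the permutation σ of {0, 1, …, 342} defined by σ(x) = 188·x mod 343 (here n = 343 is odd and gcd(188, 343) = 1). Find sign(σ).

Orbit of 69 under x↦188x: [69, 281, 6, 99, 90, 113, 321]… (length divides ord_343(188)).
The orbit structure of x ↦ 188x mod 343: 10 orbits of sizes [98, 98, 98, 14, 14, 14, 2, 2, 2, 1].
With 10 cycles on 343 points, sign = (−1)^{343−10} = -1.
Check: (188/343) = -1 by Zolotarev.

-1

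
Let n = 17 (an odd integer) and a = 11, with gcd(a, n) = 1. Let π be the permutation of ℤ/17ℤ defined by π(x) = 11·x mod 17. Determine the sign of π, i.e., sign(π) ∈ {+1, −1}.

-1

Start at x=13: 13 → 7 → 9 → 14 → 1 → 11 → 2 → … (one orbit).
2 cycles of lengths [16, 1].
sign(π) = (−1)^{n − #cycles} = (−1)^{17−2} = (−1)^15 = -1.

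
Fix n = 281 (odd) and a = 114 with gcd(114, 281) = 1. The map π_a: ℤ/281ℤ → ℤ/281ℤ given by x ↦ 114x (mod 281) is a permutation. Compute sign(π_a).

Trace 155: π^k(155) = [155, 248, 172, 219, 238, 156, 81] for k=0..6.
3 cycles of lengths [140, 140, 1].
With 3 cycles on 281 points, sign = (−1)^{281−3} = +1.

+1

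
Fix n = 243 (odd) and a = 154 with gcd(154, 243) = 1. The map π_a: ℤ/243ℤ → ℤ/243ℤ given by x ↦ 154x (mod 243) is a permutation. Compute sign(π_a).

+1

Trace 37: π^k(37) = [37, 109, 19, 10, 82, 235, 226] for k=0..6.
Cycle type of π: 27×6 + 9×6 + 3×6 + 1×9; total 27 cycles.
With 27 cycles on 243 points, sign = (−1)^{243−27} = +1.
Check: (154/243) = +1 by Zolotarev.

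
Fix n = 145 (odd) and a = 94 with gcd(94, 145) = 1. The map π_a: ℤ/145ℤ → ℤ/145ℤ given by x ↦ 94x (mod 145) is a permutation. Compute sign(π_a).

Trace 136: π^k(136) = [136, 24, 81, 74, 141, 59, 36] for k=0..6.
Cycle type of π: 14×8 + 7×4 + 2×2 + 1; total 15 cycles.
With 15 cycles on 145 points, sign = (−1)^{145−15} = +1.
Via Zolotarev, sign(π_{94}) = (94|145) = +1.

+1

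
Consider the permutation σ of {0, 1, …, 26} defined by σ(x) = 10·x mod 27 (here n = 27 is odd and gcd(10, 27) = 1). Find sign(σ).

+1

Start at x=10: 10 → 19 → 1 → 10 (one orbit).
π_10 has 15 disjoint cycles with lengths [3, 3, 3, 3, 3, 3, 1, 1, 1, 1, 1, 1, 1, 1, 1] on {0,…,26}.
With 15 cycles on 27 points, sign = (−1)^{27−15} = +1.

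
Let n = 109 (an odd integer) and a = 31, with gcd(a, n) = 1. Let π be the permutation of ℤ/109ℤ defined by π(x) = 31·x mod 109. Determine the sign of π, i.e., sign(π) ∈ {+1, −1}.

Trace 48: π^k(48) = [48, 71, 21, 106, 16, 60, 7] for k=0..6.
Cycle lengths of π_31 on ℤ/109ℤ: [54, 54, 1]; 3 cycles in total.
3 cycles on 109: each ℓ→(−1)^(ℓ−1), product (−1)^106 = +1.
Zolotarev: (31|109) = +1, matching the cycle-count sign.

+1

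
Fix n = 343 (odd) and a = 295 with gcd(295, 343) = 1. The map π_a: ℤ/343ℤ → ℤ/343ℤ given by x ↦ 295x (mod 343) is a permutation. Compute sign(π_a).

Orbit of 50 under x↦295x: [50, 1, 295, 246, 197, 148, 99]… (length divides ord_343(295)).
Cycle lengths of π_295 on ℤ/343ℤ: [7, 7, 7, 7, 7, 7, 7, 7, 7, 7, 7, 7, 7, 7, 7, 7, 7, 7, 7, 7, 7, 7, 7, 7, 7, 7, 7, 7, 7, 7, 7, 7, 7, 7, 7, 7, 7, 7, 7, 7, 7, 7, 1, 1, 1, 1, 1, 1, 1, 1, 1, 1, 1, 1, 1, 1, 1, 1, 1, 1, 1, 1, 1, 1, 1, 1, 1, 1, 1, 1, 1, 1, 1, 1, 1, 1, 1, 1, 1, 1, 1, 1, 1, 1, 1, 1, 1, 1, 1, 1, 1]; 91 cycles in total.
n − c = 343 − 91 = 252; sign = (−1)^252 = +1.
Check: (295/343) = +1 by Zolotarev.

+1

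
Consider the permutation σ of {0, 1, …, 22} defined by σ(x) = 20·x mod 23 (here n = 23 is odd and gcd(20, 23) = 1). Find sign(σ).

Start at x=19: 19 → 12 → 10 → 16 → 21 → 6 → 5 → … (one orbit).
Cycle type of π: 22 + 1; total 2 cycles.
n − c = 23 − 2 = 21; sign = (−1)^21 = -1.

-1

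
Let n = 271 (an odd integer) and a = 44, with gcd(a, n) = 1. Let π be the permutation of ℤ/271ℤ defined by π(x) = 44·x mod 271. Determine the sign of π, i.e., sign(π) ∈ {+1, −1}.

Start at x=125: 125 → 80 → 268 → 139 → 154 → 1 → 44 → … (one orbit).
The orbit structure of x ↦ 44x mod 271: 7 orbits of sizes [45, 45, 45, 45, 45, 45, 1].
sign(π) = (−1)^{n − #cycles} = (−1)^{271−7} = (−1)^264 = +1.
The Jacobi symbol (44|271) = +1 (Zolotarev) agrees.

+1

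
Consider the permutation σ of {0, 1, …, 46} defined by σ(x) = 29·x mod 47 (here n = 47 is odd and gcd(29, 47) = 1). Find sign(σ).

Start at x=3: 3 → 40 → 32 → 35 → 28 → 13 → 1 → … (one orbit).
Cycle lengths of π_29 on ℤ/47ℤ: [46, 1]; 2 cycles in total.
With 2 cycles on 47 points, sign = (−1)^{47−2} = -1.

-1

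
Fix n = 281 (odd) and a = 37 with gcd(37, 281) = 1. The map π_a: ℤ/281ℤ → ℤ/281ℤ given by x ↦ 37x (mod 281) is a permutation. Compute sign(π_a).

Trace 244: π^k(244) = [244, 36, 208, 109, 99, 10, 89] for k=0..6.
Cycle type of π: 56×5 + 1; total 6 cycles.
sign(π) = (−1)^{n − #cycles} = (−1)^{281−6} = (−1)^275 = -1.

-1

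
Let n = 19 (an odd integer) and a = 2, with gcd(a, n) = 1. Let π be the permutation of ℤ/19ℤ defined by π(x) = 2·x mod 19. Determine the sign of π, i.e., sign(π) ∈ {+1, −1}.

Start at x=9: 9 → 18 → 17 → 15 → 11 → 3 → 6 → … (one orbit).
Cycle type of π: 18 + 1; total 2 cycles.
Σ(ℓ_i−1) = 19−2 = 17; sign = (−1)^17 = -1.
Check: (2/19) = -1 by Zolotarev.

-1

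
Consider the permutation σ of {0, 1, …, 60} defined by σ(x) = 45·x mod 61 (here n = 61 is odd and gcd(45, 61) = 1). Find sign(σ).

+1

Start at x=60: 60 → 16 → 49 → 9 → 39 → 47 → 41 → … (one orbit).
3 cycles of lengths [30, 30, 1].
sign(π) = (−1)^{n − #cycles} = (−1)^{61−3} = (−1)^58 = +1.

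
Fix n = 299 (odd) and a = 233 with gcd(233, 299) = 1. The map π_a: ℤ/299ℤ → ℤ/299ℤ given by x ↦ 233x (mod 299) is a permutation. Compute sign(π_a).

+1

Start at x=64: 64 → 261 → 116 → 118 → 285 → 27 → 12 → … (one orbit).
The orbit structure of x ↦ 233x mod 299: 21 orbits of sizes [22, 22, 22, 22, 22, 22, 22, 22, 22, 22, 22, 22, 11, 11, 2, 2, 2, 2, 2, 2, 1].
With 21 cycles on 299 points, sign = (−1)^{299−21} = +1.
The Jacobi symbol (233|299) = +1 (Zolotarev) agrees.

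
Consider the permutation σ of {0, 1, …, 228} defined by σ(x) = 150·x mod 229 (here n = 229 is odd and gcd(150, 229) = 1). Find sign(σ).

Trace 10: π^k(10) = [10, 126, 122, 209, 206, 214, 40] for k=0..6.
Cycle lengths of π_150 on ℤ/229ℤ: [228, 1]; 2 cycles in total.
With 2 cycles on 229 points, sign = (−1)^{229−2} = -1.
Zolotarev: (150|229) = -1, matching the cycle-count sign.

-1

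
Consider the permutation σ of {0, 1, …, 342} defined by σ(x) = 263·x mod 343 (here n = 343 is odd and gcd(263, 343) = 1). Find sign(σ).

Trace 18: π^k(18) = [18, 275, 295, 67, 128, 50, 116] for k=0..6.
π_263 has 31 disjoint cycles with lengths [21, 21, 21, 21, 21, 21, 21, 21, 21, 21, 21, 21, 21, 21, 3, 3, 3, 3, 3, 3, 3, 3, 3, 3, 3, 3, 3, 3, 3, 3, 1] on {0,…,342}.
343 − 31 = 312 transpositions; sign(π) = (−1)^312 = +1.

+1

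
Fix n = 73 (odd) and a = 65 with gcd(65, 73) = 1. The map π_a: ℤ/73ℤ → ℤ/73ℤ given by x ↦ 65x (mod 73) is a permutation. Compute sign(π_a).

Orbit of 72 under x↦65x: [72, 8, 9, 1, 65, 64]… (length divides ord_73(65)).
Cycle lengths of π_65 on ℤ/73ℤ: [6, 6, 6, 6, 6, 6, 6, 6, 6, 6, 6, 6, 1]; 13 cycles in total.
73 − 13 = 60 transpositions; sign(π) = (−1)^60 = +1.
Via Zolotarev, sign(π_{65}) = (65|73) = +1.

+1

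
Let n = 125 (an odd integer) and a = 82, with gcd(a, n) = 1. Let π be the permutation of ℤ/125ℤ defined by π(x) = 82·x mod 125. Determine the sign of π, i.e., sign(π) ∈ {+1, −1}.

-1

Trace 43: π^k(43) = [43, 26, 7, 74, 68, 76, 107] for k=0..6.
The orbit structure of x ↦ 82x mod 125: 12 orbits of sizes [20, 20, 20, 20, 20, 4, 4, 4, 4, 4, 4, 1].
125 − 12 = 113 transpositions; sign(π) = (−1)^113 = -1.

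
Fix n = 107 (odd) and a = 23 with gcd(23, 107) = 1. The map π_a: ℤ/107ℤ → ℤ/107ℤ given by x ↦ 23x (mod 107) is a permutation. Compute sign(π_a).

Start at x=81: 81 → 44 → 49 → 57 → 27 → 86 → 52 → … (one orbit).
π_23 has 3 disjoint cycles with lengths [53, 53, 1] on {0,…,106}.
sign(π) = (−1)^{n − #cycles} = (−1)^{107−3} = (−1)^104 = +1.

+1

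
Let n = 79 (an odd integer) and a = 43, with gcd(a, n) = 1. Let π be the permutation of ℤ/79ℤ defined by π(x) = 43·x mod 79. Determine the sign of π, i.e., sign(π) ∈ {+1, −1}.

-1

Orbit of 59 under x↦43x: [59, 9, 71, 51, 60, 52, 24]… (length divides ord_79(43)).
π_43 has 2 disjoint cycles with lengths [78, 1] on {0,…,78}.
79 − 2 = 77 transpositions; sign(π) = (−1)^77 = -1.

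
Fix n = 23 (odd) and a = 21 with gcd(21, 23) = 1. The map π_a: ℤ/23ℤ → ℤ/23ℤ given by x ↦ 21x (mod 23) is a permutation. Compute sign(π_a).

Start at x=10: 10 → 3 → 17 → 12 → 22 → 2 → 19 → … (one orbit).
π_21 has 2 disjoint cycles with lengths [22, 1] on {0,…,22}.
n − c = 23 − 2 = 21; sign = (−1)^21 = -1.
The Jacobi symbol (21|23) = -1 (Zolotarev) agrees.

-1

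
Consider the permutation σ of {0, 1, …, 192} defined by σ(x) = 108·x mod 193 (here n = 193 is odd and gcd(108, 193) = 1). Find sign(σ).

+1

Start at x=1: 1 → 108 → 84 → 1 (one orbit).
Cycle type of π: 3×64 + 1; total 65 cycles.
With 65 cycles on 193 points, sign = (−1)^{193−65} = +1.
Via Zolotarev, sign(π_{108}) = (108|193) = +1.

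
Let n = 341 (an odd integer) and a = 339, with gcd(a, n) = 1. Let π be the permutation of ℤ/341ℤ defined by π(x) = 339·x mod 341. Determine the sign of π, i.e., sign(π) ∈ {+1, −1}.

-1

Start at x=4: 4 → 333 → 16 → 309 → 64 → 213 → 256 → … (one orbit).
Decompose π into cycles: lengths [10, 10, 10, 10, 10, 10, 10, 10, 10, 10, 10, 10, 10, 10, 10, 10, 10, 10, 10, 10, 10, 10, 10, 10, 10, 10, 10, 10, 10, 10, 10, 10, 10, 5, 5, 1] (36 cycles, including the fixed point 0).
n − c = 341 − 36 = 305; sign = (−1)^305 = -1.
Zolotarev: (339|341) = -1, matching the cycle-count sign.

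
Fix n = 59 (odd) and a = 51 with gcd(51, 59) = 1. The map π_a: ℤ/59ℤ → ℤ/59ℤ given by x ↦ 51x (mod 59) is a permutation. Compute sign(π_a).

Trace 49: π^k(49) = [49, 21, 9, 46, 45, 53, 48] for k=0..6.
π_51 has 3 disjoint cycles with lengths [29, 29, 1] on {0,…,58}.
59 − 3 = 56 transpositions; sign(π) = (−1)^56 = +1.
(51|59)_J = +1 (Zolotarev's lemma cross-check).

+1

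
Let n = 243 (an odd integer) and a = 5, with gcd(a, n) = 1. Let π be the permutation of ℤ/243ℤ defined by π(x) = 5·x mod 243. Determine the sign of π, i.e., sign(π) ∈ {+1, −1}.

Trace 173: π^k(173) = [173, 136, 194, 241, 233, 193, 236] for k=0..6.
π_5 has 6 disjoint cycles with lengths [162, 54, 18, 6, 2, 1] on {0,…,242}.
With 6 cycles on 243 points, sign = (−1)^{243−6} = -1.
Check: (5/243) = -1 by Zolotarev.

-1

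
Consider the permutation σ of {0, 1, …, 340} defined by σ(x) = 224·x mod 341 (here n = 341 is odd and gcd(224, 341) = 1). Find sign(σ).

Start at x=214: 214 → 196 → 256 → 56 → 268 → 16 → 174 → … (one orbit).
Cycle type of π: 15×22 + 5×2 + 1; total 25 cycles.
Σ(ℓ_i−1) = 341−25 = 316; sign = (−1)^316 = +1.
The Jacobi symbol (224|341) = +1 (Zolotarev) agrees.

+1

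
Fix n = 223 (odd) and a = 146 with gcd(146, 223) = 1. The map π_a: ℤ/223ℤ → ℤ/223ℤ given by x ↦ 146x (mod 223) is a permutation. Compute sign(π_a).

+1

Start at x=36: 36 → 127 → 33 → 135 → 86 → 68 → 116 → … (one orbit).
3 cycles of lengths [111, 111, 1].
n − c = 223 − 3 = 220; sign = (−1)^220 = +1.
Via Zolotarev, sign(π_{146}) = (146|223) = +1.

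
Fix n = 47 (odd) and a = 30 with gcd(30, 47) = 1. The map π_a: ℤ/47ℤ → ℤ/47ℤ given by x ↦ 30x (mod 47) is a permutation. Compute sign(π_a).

-1

Orbit of 17 under x↦30x: [17, 40, 25, 45, 34, 33, 3]… (length divides ord_47(30)).
Decompose π into cycles: lengths [46, 1] (2 cycles, including the fixed point 0).
n − c = 47 − 2 = 45; sign = (−1)^45 = -1.
Via Zolotarev, sign(π_{30}) = (30|47) = -1.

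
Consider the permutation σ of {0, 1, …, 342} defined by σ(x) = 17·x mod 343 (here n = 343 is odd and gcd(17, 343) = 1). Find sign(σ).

-1

Start at x=97: 97 → 277 → 250 → 134 → 220 → 310 → 125 → … (one orbit).
The orbit structure of x ↦ 17x mod 343: 4 orbits of sizes [294, 42, 6, 1].
sign(π) = (−1)^{n − #cycles} = (−1)^{343−4} = (−1)^339 = -1.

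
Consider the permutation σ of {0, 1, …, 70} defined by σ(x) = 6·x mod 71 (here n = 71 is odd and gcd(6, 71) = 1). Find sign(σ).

+1

Trace 48: π^k(48) = [48, 4, 24, 2, 12, 1, 6] for k=0..6.
Cycle type of π: 35×2 + 1; total 3 cycles.
Σ(ℓ_i−1) = 71−3 = 68; sign = (−1)^68 = +1.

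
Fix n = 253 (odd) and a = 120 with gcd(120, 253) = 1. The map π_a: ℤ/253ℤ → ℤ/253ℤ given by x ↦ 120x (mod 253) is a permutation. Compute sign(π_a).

+1

Start at x=100: 100 → 109 → 177 → 241 → 78 → 252 → 133 → … (one orbit).
The orbit structure of x ↦ 120x mod 253: 17 orbits of sizes [22, 22, 22, 22, 22, 22, 22, 22, 22, 22, 22, 2, 2, 2, 2, 2, 1].
With 17 cycles on 253 points, sign = (−1)^{253−17} = +1.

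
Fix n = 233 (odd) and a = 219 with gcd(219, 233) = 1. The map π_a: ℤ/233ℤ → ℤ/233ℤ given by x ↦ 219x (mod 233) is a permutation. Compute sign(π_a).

Trace 56: π^k(56) = [56, 148, 25, 116, 7, 135, 207] for k=0..6.
Decompose π into cycles: lengths [116, 116, 1] (3 cycles, including the fixed point 0).
233 − 3 = 230 transpositions; sign(π) = (−1)^230 = +1.

+1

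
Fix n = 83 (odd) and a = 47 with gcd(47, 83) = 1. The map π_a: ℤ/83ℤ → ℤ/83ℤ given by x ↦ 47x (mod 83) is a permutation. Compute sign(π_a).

Start at x=36: 36 → 32 → 10 → 55 → 12 → 66 → 31 → … (one orbit).
π_47 has 2 disjoint cycles with lengths [82, 1] on {0,…,82}.
Σ(ℓ_i−1) = 83−2 = 81; sign = (−1)^81 = -1.
Check: (47/83) = -1 by Zolotarev.

-1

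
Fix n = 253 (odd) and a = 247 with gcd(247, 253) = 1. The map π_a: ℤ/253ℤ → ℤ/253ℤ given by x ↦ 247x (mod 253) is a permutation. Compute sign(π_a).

Orbit of 210 under x↦247x: [210, 5, 223, 180, 185, 155, 82]… (length divides ord_253(247)).
6 cycles of lengths [110, 110, 22, 5, 5, 1].
sign(π) = (−1)^{n − #cycles} = (−1)^{253−6} = (−1)^247 = -1.
Check: (247/253) = -1 by Zolotarev.

-1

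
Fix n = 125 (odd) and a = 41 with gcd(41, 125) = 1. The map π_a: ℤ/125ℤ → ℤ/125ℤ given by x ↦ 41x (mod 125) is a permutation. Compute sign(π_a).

+1

Orbit of 101 under x↦41x: [101, 16, 31, 21, 111, 51, 91]… (length divides ord_125(41)).
π_41 has 13 disjoint cycles with lengths [25, 25, 25, 25, 5, 5, 5, 5, 1, 1, 1, 1, 1] on {0,…,124}.
Σ(ℓ_i−1) = 125−13 = 112; sign = (−1)^112 = +1.
The Jacobi symbol (41|125) = +1 (Zolotarev) agrees.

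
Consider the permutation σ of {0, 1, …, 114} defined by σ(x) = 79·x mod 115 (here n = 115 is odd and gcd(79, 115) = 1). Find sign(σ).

-1

Orbit of 41 under x↦79x: [41, 19, 6, 14, 71, 89, 16]… (length divides ord_115(79)).
8 cycles of lengths [22, 22, 22, 22, 22, 2, 2, 1].
With 8 cycles on 115 points, sign = (−1)^{115−8} = -1.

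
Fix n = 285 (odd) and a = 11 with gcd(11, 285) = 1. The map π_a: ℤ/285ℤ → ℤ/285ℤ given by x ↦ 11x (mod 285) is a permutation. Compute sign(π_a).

-1

Orbit of 26 under x↦11x: [26, 1, 11, 121, 191, 106]… (length divides ord_285(11)).
Decompose π into cycles: lengths [6, 6, 6, 6, 6, 6, 6, 6, 6, 6, 6, 6, 6, 6, 6, 6, 6, 6, 6, 6, 6, 6, 6, 6, 6, 6, 6, 6, 6, 6, 3, 3, 3, 3, 3, 3, 3, 3, 3, 3, 3, 3, 3, 3, 3, 3, 3, 3, 3, 3, 3, 3, 3, 3, 3, 3, 3, 3, 3, 3, 2, 2, 2, 2, 2, 1, 1, 1, 1, 1] (70 cycles, including the fixed point 0).
70 cycles on 285: each ℓ→(−1)^(ℓ−1), product (−1)^215 = -1.
(11|285)_J = -1 (Zolotarev's lemma cross-check).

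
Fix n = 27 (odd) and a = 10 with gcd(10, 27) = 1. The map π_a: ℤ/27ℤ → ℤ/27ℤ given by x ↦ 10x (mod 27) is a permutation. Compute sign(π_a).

+1

Start at x=1: 1 → 10 → 19 → 1 (one orbit).
π_10 has 15 disjoint cycles with lengths [3, 3, 3, 3, 3, 3, 1, 1, 1, 1, 1, 1, 1, 1, 1] on {0,…,26}.
n − c = 27 − 15 = 12; sign = (−1)^12 = +1.
Zolotarev: (10|27) = +1, matching the cycle-count sign.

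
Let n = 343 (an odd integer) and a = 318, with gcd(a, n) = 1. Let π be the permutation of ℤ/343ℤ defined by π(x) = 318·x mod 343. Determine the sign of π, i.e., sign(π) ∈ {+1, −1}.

Trace 181: π^k(181) = [181, 277, 278, 253, 192, 2, 293] for k=0..6.
Decompose π into cycles: lengths [294, 42, 6, 1] (4 cycles, including the fixed point 0).
343 − 4 = 339 transpositions; sign(π) = (−1)^339 = -1.
Zolotarev: (318|343) = -1, matching the cycle-count sign.

-1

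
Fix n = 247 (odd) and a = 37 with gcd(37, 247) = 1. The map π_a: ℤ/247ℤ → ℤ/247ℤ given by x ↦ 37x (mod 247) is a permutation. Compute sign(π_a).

+1

Orbit of 227 under x↦37x: [227, 1, 37, 134, 18, 172, 189]… (length divides ord_247(37)).
Decompose π into cycles: lengths [12, 12, 12, 12, 12, 12, 12, 12, 12, 12, 12, 12, 12, 12, 12, 12, 12, 12, 12, 2, 2, 2, 2, 2, 2, 2, 2, 2, 1] (29 cycles, including the fixed point 0).
With 29 cycles on 247 points, sign = (−1)^{247−29} = +1.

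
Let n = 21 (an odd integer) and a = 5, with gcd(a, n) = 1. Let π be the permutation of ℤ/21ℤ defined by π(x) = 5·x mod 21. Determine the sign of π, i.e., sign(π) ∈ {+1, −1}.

+1

Orbit of 16 under x↦5x: [16, 17, 1, 5, 4, 20]… (length divides ord_21(5)).
The orbit structure of x ↦ 5x mod 21: 5 orbits of sizes [6, 6, 6, 2, 1].
With 5 cycles on 21 points, sign = (−1)^{21−5} = +1.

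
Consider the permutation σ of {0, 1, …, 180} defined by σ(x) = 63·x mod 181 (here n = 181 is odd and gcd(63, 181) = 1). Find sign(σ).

Start at x=92: 92 → 4 → 71 → 129 → 163 → 133 → 53 → … (one orbit).
π_63 has 2 disjoint cycles with lengths [180, 1] on {0,…,180}.
With 2 cycles on 181 points, sign = (−1)^{181−2} = -1.
Zolotarev: (63|181) = -1, matching the cycle-count sign.

-1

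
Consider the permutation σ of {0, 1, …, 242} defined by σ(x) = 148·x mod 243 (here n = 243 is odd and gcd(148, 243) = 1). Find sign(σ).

Orbit of 175 under x↦148x: [175, 142, 118, 211, 124, 127, 85]… (length divides ord_243(148)).
Decompose π into cycles: lengths [81, 81, 27, 27, 9, 9, 3, 3, 1, 1, 1] (11 cycles, including the fixed point 0).
Σ(ℓ_i−1) = 243−11 = 232; sign = (−1)^232 = +1.
Via Zolotarev, sign(π_{148}) = (148|243) = +1.

+1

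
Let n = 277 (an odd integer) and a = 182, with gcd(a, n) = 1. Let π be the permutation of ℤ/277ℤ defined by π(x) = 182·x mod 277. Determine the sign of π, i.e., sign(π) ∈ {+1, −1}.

-1

Start at x=276: 276 → 95 → 116 → 60 → 117 → 242 → 1 → … (one orbit).
π_182 has 24 disjoint cycles with lengths [12, 12, 12, 12, 12, 12, 12, 12, 12, 12, 12, 12, 12, 12, 12, 12, 12, 12, 12, 12, 12, 12, 12, 1] on {0,…,276}.
n − c = 277 − 24 = 253; sign = (−1)^253 = -1.
Via Zolotarev, sign(π_{182}) = (182|277) = -1.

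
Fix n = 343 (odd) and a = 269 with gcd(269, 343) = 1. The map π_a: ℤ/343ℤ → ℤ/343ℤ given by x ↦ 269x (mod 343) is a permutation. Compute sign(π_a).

Start at x=314: 314 → 88 → 5 → 316 → 283 → 324 → 34 → … (one orbit).
Cycle type of π: 294 + 42 + 6 + 1; total 4 cycles.
With 4 cycles on 343 points, sign = (−1)^{343−4} = -1.
Zolotarev: (269|343) = -1, matching the cycle-count sign.

-1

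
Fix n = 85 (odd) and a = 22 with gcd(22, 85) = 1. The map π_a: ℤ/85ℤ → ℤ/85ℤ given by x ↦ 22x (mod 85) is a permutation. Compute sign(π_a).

+1

Orbit of 81 under x↦22x: [81, 82, 19, 78, 16, 12, 9]… (length divides ord_85(22)).
The orbit structure of x ↦ 22x mod 85: 7 orbits of sizes [16, 16, 16, 16, 16, 4, 1].
n − c = 85 − 7 = 78; sign = (−1)^78 = +1.
(22|85)_J = +1 (Zolotarev's lemma cross-check).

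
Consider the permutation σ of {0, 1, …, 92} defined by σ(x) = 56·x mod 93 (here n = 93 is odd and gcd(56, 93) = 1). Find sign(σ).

Orbit of 25 under x↦56x: [25, 5, 1, 56, 67, 32]… (length divides ord_93(56)).
π_56 has 22 disjoint cycles with lengths [6, 6, 6, 6, 6, 6, 6, 6, 6, 6, 3, 3, 3, 3, 3, 3, 3, 3, 3, 3, 2, 1] on {0,…,92}.
With 22 cycles on 93 points, sign = (−1)^{93−22} = -1.
The Jacobi symbol (56|93) = -1 (Zolotarev) agrees.

-1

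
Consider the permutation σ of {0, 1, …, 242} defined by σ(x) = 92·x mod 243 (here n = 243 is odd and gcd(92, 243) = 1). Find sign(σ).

Start at x=101: 101 → 58 → 233 → 52 → 167 → 55 → 200 → … (one orbit).
Cycle lengths of π_92 on ℤ/243ℤ: [162, 54, 18, 6, 2, 1]; 6 cycles in total.
243 − 6 = 237 transpositions; sign(π) = (−1)^237 = -1.
Via Zolotarev, sign(π_{92}) = (92|243) = -1.

-1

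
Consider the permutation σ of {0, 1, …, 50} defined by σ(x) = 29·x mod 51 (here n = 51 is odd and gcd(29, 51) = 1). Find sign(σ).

+1

Start at x=16: 16 → 5 → 43 → 23 → 4 → 14 → 49 → … (one orbit).
π_29 has 5 disjoint cycles with lengths [16, 16, 16, 2, 1] on {0,…,50}.
n − c = 51 − 5 = 46; sign = (−1)^46 = +1.
Check: (29/51) = +1 by Zolotarev.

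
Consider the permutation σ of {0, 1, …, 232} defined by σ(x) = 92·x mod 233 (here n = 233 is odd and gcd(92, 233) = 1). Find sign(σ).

+1

Trace 148: π^k(148) = [148, 102, 64, 63, 204, 128, 126] for k=0..6.
Cycle lengths of π_92 on ℤ/233ℤ: [29, 29, 29, 29, 29, 29, 29, 29, 1]; 9 cycles in total.
9 cycles on 233: each ℓ→(−1)^(ℓ−1), product (−1)^224 = +1.
The Jacobi symbol (92|233) = +1 (Zolotarev) agrees.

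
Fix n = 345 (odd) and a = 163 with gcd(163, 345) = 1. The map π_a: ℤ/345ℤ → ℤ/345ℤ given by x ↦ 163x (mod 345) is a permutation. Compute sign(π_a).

Orbit of 289 under x↦163x: [289, 187, 121, 58, 139, 232, 211]… (length divides ord_345(163)).
Cycle lengths of π_163 on ℤ/345ℤ: [44, 44, 44, 44, 44, 44, 11, 11, 11, 11, 11, 11, 4, 4, 4, 1, 1, 1]; 18 cycles in total.
With 18 cycles on 345 points, sign = (−1)^{345−18} = -1.
(163|345)_J = -1 (Zolotarev's lemma cross-check).

-1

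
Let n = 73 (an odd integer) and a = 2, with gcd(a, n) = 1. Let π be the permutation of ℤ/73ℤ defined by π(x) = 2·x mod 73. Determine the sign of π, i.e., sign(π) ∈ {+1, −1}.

+1

Orbit of 16 under x↦2x: [16, 32, 64, 55, 37, 1, 2]… (length divides ord_73(2)).
π_2 has 9 disjoint cycles with lengths [9, 9, 9, 9, 9, 9, 9, 9, 1] on {0,…,72}.
73 − 9 = 64 transpositions; sign(π) = (−1)^64 = +1.
The Jacobi symbol (2|73) = +1 (Zolotarev) agrees.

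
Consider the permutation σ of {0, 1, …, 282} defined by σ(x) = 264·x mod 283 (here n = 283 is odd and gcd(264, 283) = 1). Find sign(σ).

Orbit of 240 under x↦264x: [240, 251, 42, 51, 163, 16, 262]… (length divides ord_283(264)).
Cycle type of π: 47×6 + 1; total 7 cycles.
n − c = 283 − 7 = 276; sign = (−1)^276 = +1.

+1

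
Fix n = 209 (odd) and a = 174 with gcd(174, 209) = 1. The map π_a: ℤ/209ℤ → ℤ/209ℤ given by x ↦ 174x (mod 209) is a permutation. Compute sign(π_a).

-1

Trace 102: π^k(102) = [102, 192, 177, 75, 92, 124, 49] for k=0..6.
Cycle type of π: 90×2 + 18 + 5×2 + 1; total 6 cycles.
6 cycles on 209: each ℓ→(−1)^(ℓ−1), product (−1)^203 = -1.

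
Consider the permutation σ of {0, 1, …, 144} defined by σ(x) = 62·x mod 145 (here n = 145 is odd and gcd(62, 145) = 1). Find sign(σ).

-1

Start at x=62: 62 → 74 → 93 → 111 → 67 → 94 → 28 → … (one orbit).
π_62 has 8 disjoint cycles with lengths [28, 28, 28, 28, 14, 14, 4, 1] on {0,…,144}.
8 cycles on 145: each ℓ→(−1)^(ℓ−1), product (−1)^137 = -1.
Check: (62/145) = -1 by Zolotarev.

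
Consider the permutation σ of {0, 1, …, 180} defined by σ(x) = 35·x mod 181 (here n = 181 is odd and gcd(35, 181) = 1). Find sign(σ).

Start at x=122: 122 → 107 → 125 → 31 → 180 → 146 → 42 → … (one orbit).
10 cycles of lengths [20, 20, 20, 20, 20, 20, 20, 20, 20, 1].
Σ(ℓ_i−1) = 181−10 = 171; sign = (−1)^171 = -1.
Via Zolotarev, sign(π_{35}) = (35|181) = -1.

-1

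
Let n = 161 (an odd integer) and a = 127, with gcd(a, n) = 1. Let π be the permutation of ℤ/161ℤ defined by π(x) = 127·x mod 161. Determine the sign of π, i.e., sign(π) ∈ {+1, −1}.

Orbit of 36 under x↦127x: [36, 64, 78, 85, 8, 50, 71]… (length divides ord_161(127)).
The orbit structure of x ↦ 127x mod 161: 21 orbits of sizes [11, 11, 11, 11, 11, 11, 11, 11, 11, 11, 11, 11, 11, 11, 1, 1, 1, 1, 1, 1, 1].
161 − 21 = 140 transpositions; sign(π) = (−1)^140 = +1.
Check: (127/161) = +1 by Zolotarev.

+1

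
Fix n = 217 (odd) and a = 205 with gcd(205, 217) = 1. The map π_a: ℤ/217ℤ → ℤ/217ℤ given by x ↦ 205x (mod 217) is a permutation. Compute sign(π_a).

Start at x=107: 107 → 18 → 1 → 205 → 144 → 8 → 121 → … (one orbit).
17 cycles of lengths [15, 15, 15, 15, 15, 15, 15, 15, 15, 15, 15, 15, 15, 15, 3, 3, 1].
With 17 cycles on 217 points, sign = (−1)^{217−17} = +1.

+1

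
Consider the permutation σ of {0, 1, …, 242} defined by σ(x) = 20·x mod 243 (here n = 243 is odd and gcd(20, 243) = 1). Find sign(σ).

-1

Start at x=134: 134 → 7 → 140 → 127 → 110 → 13 → 17 → … (one orbit).
π_20 has 6 disjoint cycles with lengths [162, 54, 18, 6, 2, 1] on {0,…,242}.
sign(π) = (−1)^{n − #cycles} = (−1)^{243−6} = (−1)^237 = -1.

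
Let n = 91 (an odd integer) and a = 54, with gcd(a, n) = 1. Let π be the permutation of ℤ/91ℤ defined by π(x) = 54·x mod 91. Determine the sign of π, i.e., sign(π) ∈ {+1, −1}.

+1

Trace 4: π^k(4) = [4, 34, 16, 45, 64, 89, 74] for k=0..6.
Cycle lengths of π_54 on ℤ/91ℤ: [12, 12, 12, 12, 12, 12, 12, 6, 1]; 9 cycles in total.
Σ(ℓ_i−1) = 91−9 = 82; sign = (−1)^82 = +1.
Check: (54/91) = +1 by Zolotarev.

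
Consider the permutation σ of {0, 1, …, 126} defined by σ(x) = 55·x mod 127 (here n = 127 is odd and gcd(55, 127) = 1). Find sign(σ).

-1

Trace 11: π^k(11) = [11, 97, 1, 55, 104, 5, 21] for k=0..6.
π_55 has 2 disjoint cycles with lengths [126, 1] on {0,…,126}.
Σ(ℓ_i−1) = 127−2 = 125; sign = (−1)^125 = -1.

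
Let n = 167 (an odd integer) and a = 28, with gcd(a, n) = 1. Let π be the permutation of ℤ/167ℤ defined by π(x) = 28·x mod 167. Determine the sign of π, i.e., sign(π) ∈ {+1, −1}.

Start at x=33: 33 → 89 → 154 → 137 → 162 → 27 → 88 → … (one orbit).
Cycle lengths of π_28 on ℤ/167ℤ: [83, 83, 1]; 3 cycles in total.
With 3 cycles on 167 points, sign = (−1)^{167−3} = +1.

+1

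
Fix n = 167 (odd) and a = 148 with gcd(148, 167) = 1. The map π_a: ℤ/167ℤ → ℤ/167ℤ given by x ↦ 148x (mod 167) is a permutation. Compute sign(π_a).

-1

Start at x=78: 78 → 21 → 102 → 66 → 82 → 112 → 43 → … (one orbit).
Decompose π into cycles: lengths [166, 1] (2 cycles, including the fixed point 0).
2 cycles on 167: each ℓ→(−1)^(ℓ−1), product (−1)^165 = -1.
Zolotarev: (148|167) = -1, matching the cycle-count sign.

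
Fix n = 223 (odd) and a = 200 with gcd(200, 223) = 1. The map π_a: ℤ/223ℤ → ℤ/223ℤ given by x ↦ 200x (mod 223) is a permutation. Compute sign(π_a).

+1

Start at x=101: 101 → 130 → 132 → 86 → 29 → 2 → 177 → … (one orbit).
π_200 has 3 disjoint cycles with lengths [111, 111, 1] on {0,…,222}.
sign(π) = (−1)^{n − #cycles} = (−1)^{223−3} = (−1)^220 = +1.
(200|223)_J = +1 (Zolotarev's lemma cross-check).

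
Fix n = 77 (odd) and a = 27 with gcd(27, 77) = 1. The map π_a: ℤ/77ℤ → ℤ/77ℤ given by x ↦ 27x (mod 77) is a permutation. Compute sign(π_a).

Orbit of 34 under x↦27x: [34, 71, 69, 15, 20, 1, 27]… (length divides ord_77(27)).
Cycle type of π: 10×6 + 5×2 + 2×3 + 1; total 12 cycles.
n − c = 77 − 12 = 65; sign = (−1)^65 = -1.

-1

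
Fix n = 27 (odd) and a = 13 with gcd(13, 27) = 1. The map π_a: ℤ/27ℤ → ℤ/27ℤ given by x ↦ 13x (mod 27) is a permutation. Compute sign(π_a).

Orbit of 13 under x↦13x: [13, 7, 10, 22, 16, 19, 4]… (length divides ord_27(13)).
Decompose π into cycles: lengths [9, 9, 3, 3, 1, 1, 1] (7 cycles, including the fixed point 0).
7 cycles on 27: each ℓ→(−1)^(ℓ−1), product (−1)^20 = +1.

+1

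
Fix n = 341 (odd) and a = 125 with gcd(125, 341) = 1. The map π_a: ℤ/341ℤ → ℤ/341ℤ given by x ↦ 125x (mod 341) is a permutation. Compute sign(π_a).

Orbit of 280 under x↦125x: [280, 218, 311, 1, 125]… (length divides ord_341(125)).
π_125 has 93 disjoint cycles with lengths [5, 5, 5, 5, 5, 5, 5, 5, 5, 5, 5, 5, 5, 5, 5, 5, 5, 5, 5, 5, 5, 5, 5, 5, 5, 5, 5, 5, 5, 5, 5, 5, 5, 5, 5, 5, 5, 5, 5, 5, 5, 5, 5, 5, 5, 5, 5, 5, 5, 5, 5, 5, 5, 5, 5, 5, 5, 5, 5, 5, 5, 5, 1, 1, 1, 1, 1, 1, 1, 1, 1, 1, 1, 1, 1, 1, 1, 1, 1, 1, 1, 1, 1, 1, 1, 1, 1, 1, 1, 1, 1, 1, 1] on {0,…,340}.
341 − 93 = 248 transpositions; sign(π) = (−1)^248 = +1.

+1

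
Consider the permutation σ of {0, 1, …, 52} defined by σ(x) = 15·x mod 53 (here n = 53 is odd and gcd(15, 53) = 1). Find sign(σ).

+1

Start at x=10: 10 → 44 → 24 → 42 → 47 → 16 → 28 → … (one orbit).
The orbit structure of x ↦ 15x mod 53: 5 orbits of sizes [13, 13, 13, 13, 1].
53 − 5 = 48 transpositions; sign(π) = (−1)^48 = +1.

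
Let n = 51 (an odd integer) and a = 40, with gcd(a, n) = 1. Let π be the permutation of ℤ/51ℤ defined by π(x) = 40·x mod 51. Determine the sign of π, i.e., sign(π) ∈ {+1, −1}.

Orbit of 49 under x↦40x: [49, 22, 13, 10, 43, 37, 1]… (length divides ord_51(40)).
Cycle lengths of π_40 on ℤ/51ℤ: [16, 16, 16, 1, 1, 1]; 6 cycles in total.
6 cycles on 51: each ℓ→(−1)^(ℓ−1), product (−1)^45 = -1.
The Jacobi symbol (40|51) = -1 (Zolotarev) agrees.

-1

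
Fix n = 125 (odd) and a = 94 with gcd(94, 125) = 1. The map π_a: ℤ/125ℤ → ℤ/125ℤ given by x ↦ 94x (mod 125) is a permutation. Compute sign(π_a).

+1

Start at x=121: 121 → 124 → 31 → 39 → 41 → 104 → 26 → … (one orbit).
7 cycles of lengths [50, 50, 10, 10, 2, 2, 1].
sign(π) = (−1)^{n − #cycles} = (−1)^{125−7} = (−1)^118 = +1.
Zolotarev: (94|125) = +1, matching the cycle-count sign.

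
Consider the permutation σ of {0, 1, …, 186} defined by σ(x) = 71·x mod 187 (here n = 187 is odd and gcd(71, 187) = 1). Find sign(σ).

-1

Orbit of 100 under x↦71x: [100, 181, 135, 48, 42, 177, 38]… (length divides ord_187(71)).
6 cycles of lengths [80, 80, 16, 5, 5, 1].
Σ(ℓ_i−1) = 187−6 = 181; sign = (−1)^181 = -1.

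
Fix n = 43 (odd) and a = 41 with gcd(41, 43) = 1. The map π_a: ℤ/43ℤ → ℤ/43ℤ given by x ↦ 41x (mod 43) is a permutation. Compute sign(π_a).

+1

Trace 1: π^k(1) = [1, 41, 4, 35, 16, 11, 21] for k=0..6.
Cycle type of π: 7×6 + 1; total 7 cycles.
n − c = 43 − 7 = 36; sign = (−1)^36 = +1.
Via Zolotarev, sign(π_{41}) = (41|43) = +1.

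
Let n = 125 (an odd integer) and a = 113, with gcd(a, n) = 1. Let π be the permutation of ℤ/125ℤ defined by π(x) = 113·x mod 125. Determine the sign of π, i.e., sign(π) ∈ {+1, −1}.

Orbit of 26 under x↦113x: [26, 63, 119, 72, 11, 118, 84]… (length divides ord_125(113)).
Decompose π into cycles: lengths [100, 20, 4, 1] (4 cycles, including the fixed point 0).
With 4 cycles on 125 points, sign = (−1)^{125−4} = -1.
Zolotarev: (113|125) = -1, matching the cycle-count sign.

-1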